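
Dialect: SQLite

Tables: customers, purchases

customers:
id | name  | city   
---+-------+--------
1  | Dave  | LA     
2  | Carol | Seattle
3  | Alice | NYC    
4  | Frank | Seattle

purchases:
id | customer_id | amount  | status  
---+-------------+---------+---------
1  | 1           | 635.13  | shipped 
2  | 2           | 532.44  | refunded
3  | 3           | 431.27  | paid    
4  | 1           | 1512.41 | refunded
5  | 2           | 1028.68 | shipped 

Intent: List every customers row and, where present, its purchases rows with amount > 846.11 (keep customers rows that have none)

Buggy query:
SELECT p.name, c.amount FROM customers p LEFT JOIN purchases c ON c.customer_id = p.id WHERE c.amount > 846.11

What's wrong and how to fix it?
Bug: A WHERE condition on the right-hand table after LEFT JOIN drops unmatched parents

Fix: Move the right-table condition into the ON clause so unmatched parents are kept

Corrected query:
SELECT p.name, c.amount FROM customers p LEFT JOIN purchases c ON c.customer_id = p.id AND c.amount > 846.11

Result:
name  | amount 
------+--------
Dave  | 1512.41
Carol | 1028.68
Alice | NULL   
Frank | NULL   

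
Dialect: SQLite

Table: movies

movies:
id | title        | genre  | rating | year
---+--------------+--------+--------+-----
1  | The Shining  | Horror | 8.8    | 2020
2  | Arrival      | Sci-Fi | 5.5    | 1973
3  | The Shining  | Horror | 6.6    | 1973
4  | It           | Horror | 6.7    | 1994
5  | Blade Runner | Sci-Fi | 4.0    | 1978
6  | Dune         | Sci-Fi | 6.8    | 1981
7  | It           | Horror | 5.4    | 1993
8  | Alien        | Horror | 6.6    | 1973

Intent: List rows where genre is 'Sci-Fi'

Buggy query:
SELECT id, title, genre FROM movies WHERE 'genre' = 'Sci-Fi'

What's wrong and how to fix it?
Bug: Single quotes denote string literals in SQL; the column name is being compared as a constant string

Fix: Reference the column as genre without single quotes

Corrected query:
SELECT id, title, genre FROM movies WHERE genre = 'Sci-Fi'

Result:
id | title        | genre 
---+--------------+-------
2  | Arrival      | Sci-Fi
5  | Blade Runner | Sci-Fi
6  | Dune         | Sci-Fi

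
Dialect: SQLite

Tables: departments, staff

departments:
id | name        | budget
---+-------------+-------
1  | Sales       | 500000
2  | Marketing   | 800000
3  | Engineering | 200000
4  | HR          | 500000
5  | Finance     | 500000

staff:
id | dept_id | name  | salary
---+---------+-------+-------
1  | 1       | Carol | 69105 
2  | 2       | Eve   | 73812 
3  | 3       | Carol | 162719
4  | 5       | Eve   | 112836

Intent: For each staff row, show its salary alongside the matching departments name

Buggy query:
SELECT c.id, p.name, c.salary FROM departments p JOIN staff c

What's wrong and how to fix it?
Bug: JOIN with no ON clause produces a cartesian product; every staff row pairs with every departments row

Fix: Specify the join condition linking the foreign key to the parent id

Corrected query:
SELECT c.id, p.name, c.salary FROM departments p JOIN staff c ON c.dept_id = p.id

Result:
id | name        | salary
---+-------------+-------
1  | Sales       | 69105 
2  | Marketing   | 73812 
3  | Engineering | 162719
4  | Finance     | 112836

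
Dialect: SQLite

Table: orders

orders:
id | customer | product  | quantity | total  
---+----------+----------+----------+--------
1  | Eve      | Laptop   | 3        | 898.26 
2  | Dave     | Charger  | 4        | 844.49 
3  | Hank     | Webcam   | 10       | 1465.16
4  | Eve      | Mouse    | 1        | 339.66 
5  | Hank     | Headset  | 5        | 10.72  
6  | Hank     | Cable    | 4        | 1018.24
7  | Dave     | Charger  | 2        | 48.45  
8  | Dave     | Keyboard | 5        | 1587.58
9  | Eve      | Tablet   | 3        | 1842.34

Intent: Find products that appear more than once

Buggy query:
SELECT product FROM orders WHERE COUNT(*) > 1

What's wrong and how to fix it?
Bug: WHERE can't reference COUNT(*); aggregates are computed after WHERE

Fix: Group first, then use HAVING for the count condition

Corrected query:
SELECT product FROM orders GROUP BY product HAVING COUNT(*) > 1

Result:
product
-------
Charger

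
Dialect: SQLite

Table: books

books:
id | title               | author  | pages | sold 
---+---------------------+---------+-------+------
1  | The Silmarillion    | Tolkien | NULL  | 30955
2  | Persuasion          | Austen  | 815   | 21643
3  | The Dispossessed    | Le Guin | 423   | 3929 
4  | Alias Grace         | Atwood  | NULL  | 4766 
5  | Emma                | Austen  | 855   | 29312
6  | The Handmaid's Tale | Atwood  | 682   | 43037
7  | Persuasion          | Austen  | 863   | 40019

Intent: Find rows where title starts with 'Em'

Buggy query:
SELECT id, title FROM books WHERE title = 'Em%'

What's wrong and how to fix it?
Bug: Wildcards only work with LIKE; '=' treats '%' as a literal character

Fix: Use LIKE for wildcard pattern matching

Corrected query:
SELECT id, title FROM books WHERE title LIKE 'Em%'

Result:
id | title
---+------
5  | Emma 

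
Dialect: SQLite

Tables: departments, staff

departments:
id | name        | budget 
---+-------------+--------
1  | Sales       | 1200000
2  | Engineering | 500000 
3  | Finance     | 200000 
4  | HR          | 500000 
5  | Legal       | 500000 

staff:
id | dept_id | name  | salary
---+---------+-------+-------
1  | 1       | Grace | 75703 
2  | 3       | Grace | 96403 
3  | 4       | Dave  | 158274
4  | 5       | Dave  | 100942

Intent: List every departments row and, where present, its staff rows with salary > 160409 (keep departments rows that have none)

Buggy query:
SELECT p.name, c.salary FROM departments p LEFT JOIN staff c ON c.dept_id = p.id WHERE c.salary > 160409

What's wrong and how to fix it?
Bug: Filtering c.salary in WHERE discards the NULL rows produced by LEFT JOIN, turning it into an inner join

Fix: Move the right-table condition into the ON clause so unmatched parents are kept

Corrected query:
SELECT p.name, c.salary FROM departments p LEFT JOIN staff c ON c.dept_id = p.id AND c.salary > 160409

Result:
name        | salary
------------+-------
Sales       | NULL  
Engineering | NULL  
Finance     | NULL  
HR          | NULL  
Legal       | NULL  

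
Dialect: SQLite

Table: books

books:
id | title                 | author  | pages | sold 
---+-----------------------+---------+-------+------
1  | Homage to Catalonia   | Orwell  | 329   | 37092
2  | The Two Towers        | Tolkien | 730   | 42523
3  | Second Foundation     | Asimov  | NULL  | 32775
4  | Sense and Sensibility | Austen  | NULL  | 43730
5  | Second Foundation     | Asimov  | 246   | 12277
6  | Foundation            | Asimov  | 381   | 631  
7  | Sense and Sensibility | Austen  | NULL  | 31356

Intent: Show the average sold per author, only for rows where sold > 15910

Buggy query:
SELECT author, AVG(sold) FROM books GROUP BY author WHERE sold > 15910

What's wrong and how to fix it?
Bug: WHERE cannot follow GROUP BY

Fix: Place WHERE between FROM and GROUP BY

Corrected query:
SELECT author, AVG(sold) FROM books WHERE sold > 15910 GROUP BY author

Result:
author  | AVG(sold)
--------+----------
Asimov  | 32775    
Austen  | 37543    
Orwell  | 37092    
Tolkien | 42523    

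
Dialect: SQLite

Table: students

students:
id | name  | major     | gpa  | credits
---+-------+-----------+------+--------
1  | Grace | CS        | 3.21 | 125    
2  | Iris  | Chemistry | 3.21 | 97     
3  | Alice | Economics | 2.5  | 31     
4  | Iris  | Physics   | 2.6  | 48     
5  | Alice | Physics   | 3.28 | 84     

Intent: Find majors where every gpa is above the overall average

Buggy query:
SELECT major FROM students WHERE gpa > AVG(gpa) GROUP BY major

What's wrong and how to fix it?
Bug: WHERE evaluates per row before aggregation, so AVG() is unavailable

Fix: Use a subquery for AVG and a HAVING MIN(...) filter so the condition holds for every row in the group

Corrected query:
SELECT major FROM students GROUP BY major HAVING MIN(gpa) > (SELECT AVG(gpa) FROM students)

Result:
major    
---------
CS       
Chemistry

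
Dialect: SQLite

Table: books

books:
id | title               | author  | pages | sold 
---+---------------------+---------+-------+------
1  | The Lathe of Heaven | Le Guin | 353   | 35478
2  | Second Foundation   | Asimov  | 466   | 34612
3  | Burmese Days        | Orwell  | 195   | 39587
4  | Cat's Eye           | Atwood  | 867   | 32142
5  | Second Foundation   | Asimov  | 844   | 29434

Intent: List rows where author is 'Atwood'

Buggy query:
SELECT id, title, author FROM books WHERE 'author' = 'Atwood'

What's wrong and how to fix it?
Bug: Single quotes denote string literals in SQL; the column name is being compared as a constant string

Fix: Remove the quotes around the column name (or use double quotes for an identifier)

Corrected query:
SELECT id, title, author FROM books WHERE author = 'Atwood'

Result:
id | title     | author
---+-----------+-------
4  | Cat's Eye | Atwood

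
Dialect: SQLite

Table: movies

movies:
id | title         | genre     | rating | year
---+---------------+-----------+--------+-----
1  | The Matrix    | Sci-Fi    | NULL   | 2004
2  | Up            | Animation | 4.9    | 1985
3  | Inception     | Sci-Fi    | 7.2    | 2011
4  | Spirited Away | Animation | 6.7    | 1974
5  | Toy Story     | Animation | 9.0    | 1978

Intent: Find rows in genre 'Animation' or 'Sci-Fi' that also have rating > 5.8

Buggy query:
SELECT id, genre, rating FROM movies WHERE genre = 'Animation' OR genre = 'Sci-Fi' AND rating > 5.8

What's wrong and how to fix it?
Bug: Without parentheses, AND is evaluated before OR, so the rating filter only applies to the 'Sci-Fi' branch

Fix: Group the OR with parentheses (or use IN), then AND the threshold

Corrected query:
SELECT id, genre, rating FROM movies WHERE (genre = 'Animation' OR genre = 'Sci-Fi') AND rating > 5.8

Result:
id | genre     | rating
---+-----------+-------
3  | Sci-Fi    | 7.2   
4  | Animation | 6.7   
5  | Animation | 9     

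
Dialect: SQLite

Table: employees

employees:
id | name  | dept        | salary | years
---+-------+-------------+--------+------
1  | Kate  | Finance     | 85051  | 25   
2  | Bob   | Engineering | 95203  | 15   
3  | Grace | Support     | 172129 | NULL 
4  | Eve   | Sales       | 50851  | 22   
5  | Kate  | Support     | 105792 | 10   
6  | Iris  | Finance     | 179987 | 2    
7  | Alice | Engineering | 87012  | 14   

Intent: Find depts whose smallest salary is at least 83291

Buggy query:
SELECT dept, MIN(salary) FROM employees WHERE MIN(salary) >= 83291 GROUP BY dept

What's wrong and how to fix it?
Bug: MIN() in WHERE is a misuse of aggregate

Fix: Replace WHERE with HAVING after the GROUP BY

Corrected query:
SELECT dept, MIN(salary) FROM employees GROUP BY dept HAVING MIN(salary) >= 83291

Result:
dept        | MIN(salary)
------------+------------
Engineering | 87012      
Finance     | 85051      
Support     | 105792     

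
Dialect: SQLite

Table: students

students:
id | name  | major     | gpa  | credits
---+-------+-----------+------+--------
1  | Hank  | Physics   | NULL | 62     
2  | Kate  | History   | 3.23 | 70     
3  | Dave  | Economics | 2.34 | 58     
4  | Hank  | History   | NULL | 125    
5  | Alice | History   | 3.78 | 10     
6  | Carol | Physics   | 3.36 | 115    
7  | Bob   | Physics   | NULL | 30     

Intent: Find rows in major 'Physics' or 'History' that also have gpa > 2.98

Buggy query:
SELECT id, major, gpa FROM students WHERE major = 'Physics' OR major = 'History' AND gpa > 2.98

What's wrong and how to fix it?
Bug: AND binds tighter than OR, so this parses as major = 'Physics' OR (major = 'History' AND gpa > 2.98)

Fix: Group the OR with parentheses (or use IN), then AND the threshold

Corrected query:
SELECT id, major, gpa FROM students WHERE (major = 'Physics' OR major = 'History') AND gpa > 2.98

Result:
id | major   | gpa 
---+---------+-----
2  | History | 3.23
5  | History | 3.78
6  | Physics | 3.36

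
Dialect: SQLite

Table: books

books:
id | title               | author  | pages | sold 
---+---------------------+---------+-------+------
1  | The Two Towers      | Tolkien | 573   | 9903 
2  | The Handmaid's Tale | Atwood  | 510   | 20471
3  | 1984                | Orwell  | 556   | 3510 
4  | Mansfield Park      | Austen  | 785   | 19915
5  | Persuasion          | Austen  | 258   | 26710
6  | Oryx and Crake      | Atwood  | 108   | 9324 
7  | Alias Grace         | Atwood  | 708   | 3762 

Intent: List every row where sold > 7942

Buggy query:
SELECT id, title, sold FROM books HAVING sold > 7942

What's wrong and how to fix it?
Bug: This is a non-aggregate query (no GROUP BY, no aggregates), so in SQLite the HAVING clause is invalid here; a row-level condition belongs in WHERE

Fix: Use WHERE for row-level filtering

Corrected query:
SELECT id, title, sold FROM books WHERE sold > 7942

Result:
id | title               | sold 
---+---------------------+------
1  | The Two Towers      | 9903 
2  | The Handmaid's Tale | 20471
4  | Mansfield Park      | 19915
5  | Persuasion          | 26710
6  | Oryx and Crake      | 9324 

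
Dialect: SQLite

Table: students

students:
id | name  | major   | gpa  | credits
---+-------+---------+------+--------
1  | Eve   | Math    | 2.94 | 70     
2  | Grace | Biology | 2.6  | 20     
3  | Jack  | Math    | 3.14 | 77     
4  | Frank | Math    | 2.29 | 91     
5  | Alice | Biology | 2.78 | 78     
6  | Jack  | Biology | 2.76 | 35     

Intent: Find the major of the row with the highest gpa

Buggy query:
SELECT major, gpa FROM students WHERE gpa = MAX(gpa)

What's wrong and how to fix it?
Bug: WHERE is evaluated per row; an aggregate over the whole table isn't defined there

Fix: Wrap MAX in a scalar subquery so WHERE compares against a single value

Corrected query:
SELECT major, gpa FROM students WHERE gpa = (SELECT MAX(gpa) FROM students)

Result:
major | gpa 
------+-----
Math  | 3.14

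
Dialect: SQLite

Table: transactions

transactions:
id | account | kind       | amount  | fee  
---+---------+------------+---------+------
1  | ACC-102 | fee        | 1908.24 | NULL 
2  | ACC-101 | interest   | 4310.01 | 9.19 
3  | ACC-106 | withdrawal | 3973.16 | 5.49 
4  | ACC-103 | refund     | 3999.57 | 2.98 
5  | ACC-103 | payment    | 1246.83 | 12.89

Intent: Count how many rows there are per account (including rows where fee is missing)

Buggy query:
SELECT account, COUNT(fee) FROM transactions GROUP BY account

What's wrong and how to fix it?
Bug: COUNT(fee) skips NULLs, so groups with missing fee are undercounted

Fix: Use COUNT(*) to count all rows regardless of NULL

Corrected query:
SELECT account, COUNT(*) FROM transactions GROUP BY account

Result:
account | COUNT(*)
--------+---------
ACC-101 | 1       
ACC-102 | 1       
ACC-103 | 2       
ACC-106 | 1       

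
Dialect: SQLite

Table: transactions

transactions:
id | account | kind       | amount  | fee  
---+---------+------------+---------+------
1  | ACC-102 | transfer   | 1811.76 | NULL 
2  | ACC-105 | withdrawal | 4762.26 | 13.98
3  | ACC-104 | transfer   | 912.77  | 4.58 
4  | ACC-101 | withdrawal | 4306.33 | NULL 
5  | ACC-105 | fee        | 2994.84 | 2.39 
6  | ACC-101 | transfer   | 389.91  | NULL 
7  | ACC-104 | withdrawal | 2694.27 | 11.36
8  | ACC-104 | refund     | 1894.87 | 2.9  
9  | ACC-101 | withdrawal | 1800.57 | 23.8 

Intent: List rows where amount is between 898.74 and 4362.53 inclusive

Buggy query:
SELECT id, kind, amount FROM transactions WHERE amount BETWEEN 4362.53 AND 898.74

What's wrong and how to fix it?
Bug: BETWEEN expects the lower bound first; with 4362.53 AND 898.74 the range is empty

Fix: Swap the bounds so the smaller value comes first

Corrected query:
SELECT id, kind, amount FROM transactions WHERE amount BETWEEN 898.74 AND 4362.53

Result:
id | kind       | amount 
---+------------+--------
1  | transfer   | 1811.76
3  | transfer   | 912.77 
4  | withdrawal | 4306.33
5  | fee        | 2994.84
7  | withdrawal | 2694.27
8  | refund     | 1894.87
9  | withdrawal | 1800.57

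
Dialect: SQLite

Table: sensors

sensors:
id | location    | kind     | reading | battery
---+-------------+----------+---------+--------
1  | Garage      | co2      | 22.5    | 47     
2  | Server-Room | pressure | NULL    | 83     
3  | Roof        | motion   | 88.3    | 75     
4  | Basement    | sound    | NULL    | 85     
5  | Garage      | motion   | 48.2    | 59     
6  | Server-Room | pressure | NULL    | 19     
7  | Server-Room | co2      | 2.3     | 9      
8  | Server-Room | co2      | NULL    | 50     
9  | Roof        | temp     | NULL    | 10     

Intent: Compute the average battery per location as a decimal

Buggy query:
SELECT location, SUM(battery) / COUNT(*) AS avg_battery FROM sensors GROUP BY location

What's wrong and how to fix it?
Bug: Both operands are integers, so '/' performs integer division and truncates

Fix: Cast one side to REAL so the division keeps the fractional part

Corrected query:
SELECT location, SUM(battery) * 1.0 / COUNT(*) AS avg_battery FROM sensors GROUP BY location

Result:
location    | avg_battery
------------+------------
Basement    | 85         
Garage      | 53         
Roof        | 42.5       
Server-Room | 40.25      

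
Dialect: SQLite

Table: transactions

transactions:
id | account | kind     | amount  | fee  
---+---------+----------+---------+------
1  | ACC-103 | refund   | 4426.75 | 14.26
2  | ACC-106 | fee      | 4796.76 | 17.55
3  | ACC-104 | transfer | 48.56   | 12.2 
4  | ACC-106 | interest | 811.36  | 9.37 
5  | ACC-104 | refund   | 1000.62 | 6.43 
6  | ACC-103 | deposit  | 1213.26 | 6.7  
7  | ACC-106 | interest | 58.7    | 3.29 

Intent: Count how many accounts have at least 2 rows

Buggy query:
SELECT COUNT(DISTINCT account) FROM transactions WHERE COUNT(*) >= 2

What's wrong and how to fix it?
Bug: WHERE filters individual rows, not groups, so a group-level COUNT is invalid there

Fix: Use a subquery that GROUPs and filters with HAVING, then count its rows

Corrected query:
SELECT COUNT(*) FROM (SELECT account FROM transactions GROUP BY account HAVING COUNT(*) >= 2)

Result:
COUNT(*)
--------
3       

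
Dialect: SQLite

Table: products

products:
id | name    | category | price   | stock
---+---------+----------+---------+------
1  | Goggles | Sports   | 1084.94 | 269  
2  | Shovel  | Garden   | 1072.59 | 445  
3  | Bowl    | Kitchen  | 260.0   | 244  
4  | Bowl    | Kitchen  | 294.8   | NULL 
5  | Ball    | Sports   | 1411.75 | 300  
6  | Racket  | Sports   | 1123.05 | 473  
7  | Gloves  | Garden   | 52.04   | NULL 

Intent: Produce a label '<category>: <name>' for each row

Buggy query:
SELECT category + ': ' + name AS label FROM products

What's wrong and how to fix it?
Bug: SQLite uses || for string concatenation; + coerces text to numbers (yielding 0)

Fix: Use the || operator for string concatenation

Corrected query:
SELECT category || ': ' || name AS label FROM products

Result:
label          
---------------
Sports: Goggles
Garden: Shovel 
Kitchen: Bowl  
Kitchen: Bowl  
Sports: Ball   
Sports: Racket 
Garden: Gloves 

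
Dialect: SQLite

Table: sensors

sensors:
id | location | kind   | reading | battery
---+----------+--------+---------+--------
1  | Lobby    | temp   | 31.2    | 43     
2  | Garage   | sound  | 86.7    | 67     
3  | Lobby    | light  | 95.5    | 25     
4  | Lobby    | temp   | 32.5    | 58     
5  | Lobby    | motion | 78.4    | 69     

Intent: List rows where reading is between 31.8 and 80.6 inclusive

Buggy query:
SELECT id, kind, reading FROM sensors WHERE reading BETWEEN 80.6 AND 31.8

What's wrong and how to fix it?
Bug: BETWEEN expects the lower bound first; with 80.6 AND 31.8 the range is empty

Fix: Write BETWEEN 31.8 AND 80.6

Corrected query:
SELECT id, kind, reading FROM sensors WHERE reading BETWEEN 31.8 AND 80.6

Result:
id | kind   | reading
---+--------+--------
4  | temp   | 32.5   
5  | motion | 78.4   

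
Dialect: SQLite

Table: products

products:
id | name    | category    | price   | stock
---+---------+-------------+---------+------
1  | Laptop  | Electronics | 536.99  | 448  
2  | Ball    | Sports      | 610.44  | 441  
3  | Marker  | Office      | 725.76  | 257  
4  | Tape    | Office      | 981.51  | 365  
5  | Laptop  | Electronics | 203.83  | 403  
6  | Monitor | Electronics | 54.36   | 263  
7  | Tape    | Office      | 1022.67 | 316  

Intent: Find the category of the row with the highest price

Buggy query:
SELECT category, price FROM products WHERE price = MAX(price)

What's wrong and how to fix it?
Bug: WHERE is evaluated per row; an aggregate over the whole table isn't defined there

Fix: Use a subquery: WHERE price = (SELECT MAX(price) FROM products)

Corrected query:
SELECT category, price FROM products WHERE price = (SELECT MAX(price) FROM products)

Result:
category | price  
---------+--------
Office   | 1022.67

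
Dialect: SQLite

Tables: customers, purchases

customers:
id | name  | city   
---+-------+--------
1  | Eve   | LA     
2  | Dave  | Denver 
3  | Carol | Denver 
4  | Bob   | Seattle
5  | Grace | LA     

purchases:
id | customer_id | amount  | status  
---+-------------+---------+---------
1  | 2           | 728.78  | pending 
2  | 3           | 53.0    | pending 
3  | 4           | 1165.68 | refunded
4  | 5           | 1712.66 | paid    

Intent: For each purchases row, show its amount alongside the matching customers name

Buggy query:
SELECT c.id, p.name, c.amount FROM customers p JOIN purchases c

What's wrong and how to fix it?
Bug: Missing join condition: each purchases row is matched to all customers rows instead of just its own

Fix: Specify the join condition linking the foreign key to the parent id

Corrected query:
SELECT c.id, p.name, c.amount FROM customers p JOIN purchases c ON c.customer_id = p.id

Result:
id | name  | amount 
---+-------+--------
1  | Dave  | 728.78 
2  | Carol | 53     
3  | Bob   | 1165.68
4  | Grace | 1712.66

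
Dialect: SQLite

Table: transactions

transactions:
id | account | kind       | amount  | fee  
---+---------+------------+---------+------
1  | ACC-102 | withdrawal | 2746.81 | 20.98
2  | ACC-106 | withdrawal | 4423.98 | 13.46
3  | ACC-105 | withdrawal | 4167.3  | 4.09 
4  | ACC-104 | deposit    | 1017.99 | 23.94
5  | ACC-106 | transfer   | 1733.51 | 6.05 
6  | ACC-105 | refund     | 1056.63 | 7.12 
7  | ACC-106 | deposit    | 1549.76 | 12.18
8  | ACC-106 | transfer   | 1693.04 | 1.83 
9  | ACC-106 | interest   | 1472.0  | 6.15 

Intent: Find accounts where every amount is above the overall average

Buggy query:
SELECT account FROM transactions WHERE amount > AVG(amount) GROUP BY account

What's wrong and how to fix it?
Bug: AVG() is an aggregate; it can't sit directly in WHERE

Fix: Compute the overall average in a scalar subquery and compare each group's MIN against it in HAVING

Corrected query:
SELECT account FROM transactions GROUP BY account HAVING MIN(amount) > (SELECT AVG(amount) FROM transactions)

Result:
account
-------
ACC-102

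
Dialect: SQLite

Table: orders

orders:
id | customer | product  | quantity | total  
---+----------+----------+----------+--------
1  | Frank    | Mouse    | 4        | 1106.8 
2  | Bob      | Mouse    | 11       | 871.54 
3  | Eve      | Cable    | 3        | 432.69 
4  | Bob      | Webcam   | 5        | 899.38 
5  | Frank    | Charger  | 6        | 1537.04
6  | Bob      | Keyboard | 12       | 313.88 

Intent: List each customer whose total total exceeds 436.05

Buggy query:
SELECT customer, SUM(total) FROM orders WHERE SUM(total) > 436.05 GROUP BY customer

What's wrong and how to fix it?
Bug: Aggregate functions cannot appear in a WHERE clause

Fix: Move the aggregate condition to a HAVING clause

Corrected query:
SELECT customer, SUM(total) FROM orders GROUP BY customer HAVING SUM(total) > 436.05

Result:
customer | SUM(total)
---------+-----------
Bob      | 2084.8    
Frank    | 2643.84   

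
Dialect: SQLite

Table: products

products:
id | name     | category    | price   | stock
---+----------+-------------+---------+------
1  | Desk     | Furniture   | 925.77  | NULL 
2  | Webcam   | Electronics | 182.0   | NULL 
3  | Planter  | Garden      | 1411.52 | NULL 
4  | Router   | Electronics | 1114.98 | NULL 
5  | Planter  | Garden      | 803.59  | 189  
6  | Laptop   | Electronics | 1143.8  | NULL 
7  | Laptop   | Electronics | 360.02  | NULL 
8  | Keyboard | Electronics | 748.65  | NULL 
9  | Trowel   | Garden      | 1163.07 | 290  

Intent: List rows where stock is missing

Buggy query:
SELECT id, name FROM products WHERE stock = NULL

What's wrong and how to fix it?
Bug: '= NULL' is always unknown in SQL three-valued logic, so no rows match

Fix: Replace '= NULL' with 'IS NULL'

Corrected query:
SELECT id, name FROM products WHERE stock IS NULL

Result:
id | name    
---+---------
1  | Desk    
2  | Webcam  
3  | Planter 
4  | Router  
6  | Laptop  
7  | Laptop  
8  | Keyboard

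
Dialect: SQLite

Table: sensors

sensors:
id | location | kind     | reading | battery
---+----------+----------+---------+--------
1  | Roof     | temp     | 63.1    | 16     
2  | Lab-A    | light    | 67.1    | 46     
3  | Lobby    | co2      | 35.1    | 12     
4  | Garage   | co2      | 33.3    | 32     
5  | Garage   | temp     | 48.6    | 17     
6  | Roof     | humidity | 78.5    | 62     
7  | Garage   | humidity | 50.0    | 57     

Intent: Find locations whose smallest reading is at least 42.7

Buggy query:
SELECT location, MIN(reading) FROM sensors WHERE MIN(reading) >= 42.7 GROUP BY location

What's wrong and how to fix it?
Bug: MIN() in WHERE is a misuse of aggregate

Fix: Use HAVING for the per-group MIN condition

Corrected query:
SELECT location, MIN(reading) FROM sensors GROUP BY location HAVING MIN(reading) >= 42.7

Result:
location | MIN(reading)
---------+-------------
Lab-A    | 67.1        
Roof     | 63.1        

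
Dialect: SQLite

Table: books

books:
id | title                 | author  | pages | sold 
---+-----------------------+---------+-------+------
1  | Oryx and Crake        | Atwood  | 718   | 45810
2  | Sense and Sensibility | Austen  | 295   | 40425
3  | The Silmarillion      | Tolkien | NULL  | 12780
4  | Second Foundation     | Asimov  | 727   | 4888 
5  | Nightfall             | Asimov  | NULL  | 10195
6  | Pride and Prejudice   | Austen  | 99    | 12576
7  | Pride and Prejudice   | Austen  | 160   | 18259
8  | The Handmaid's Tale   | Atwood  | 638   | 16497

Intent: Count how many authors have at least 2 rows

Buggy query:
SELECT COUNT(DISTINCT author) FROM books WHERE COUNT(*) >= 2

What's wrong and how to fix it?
Bug: WHERE filters individual rows, not groups, so a group-level COUNT is invalid there

Fix: Group first with HAVING COUNT(*) >= 2, then COUNT the resulting groups

Corrected query:
SELECT COUNT(*) FROM (SELECT author FROM books GROUP BY author HAVING COUNT(*) >= 2)

Result:
COUNT(*)
--------
3       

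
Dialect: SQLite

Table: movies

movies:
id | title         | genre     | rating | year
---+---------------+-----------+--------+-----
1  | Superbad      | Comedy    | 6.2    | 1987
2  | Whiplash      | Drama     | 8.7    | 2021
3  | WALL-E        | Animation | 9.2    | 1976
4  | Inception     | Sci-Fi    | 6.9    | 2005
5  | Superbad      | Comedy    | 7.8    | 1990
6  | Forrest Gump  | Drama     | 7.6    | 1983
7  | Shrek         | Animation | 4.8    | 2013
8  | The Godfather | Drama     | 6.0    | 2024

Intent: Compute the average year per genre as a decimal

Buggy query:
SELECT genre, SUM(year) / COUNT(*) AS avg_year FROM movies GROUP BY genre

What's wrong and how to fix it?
Bug: Both operands are integers, so '/' performs integer division and truncates

Fix: Multiply by 1.0 (or CAST to REAL) to force floating-point division

Corrected query:
SELECT genre, SUM(year) * 1.0 / COUNT(*) AS avg_year FROM movies GROUP BY genre

Result:
genre     | avg_year   
----------+------------
Animation | 1994.5     
Comedy    | 1988.5     
Drama     | 2009.333333
Sci-Fi    | 2005       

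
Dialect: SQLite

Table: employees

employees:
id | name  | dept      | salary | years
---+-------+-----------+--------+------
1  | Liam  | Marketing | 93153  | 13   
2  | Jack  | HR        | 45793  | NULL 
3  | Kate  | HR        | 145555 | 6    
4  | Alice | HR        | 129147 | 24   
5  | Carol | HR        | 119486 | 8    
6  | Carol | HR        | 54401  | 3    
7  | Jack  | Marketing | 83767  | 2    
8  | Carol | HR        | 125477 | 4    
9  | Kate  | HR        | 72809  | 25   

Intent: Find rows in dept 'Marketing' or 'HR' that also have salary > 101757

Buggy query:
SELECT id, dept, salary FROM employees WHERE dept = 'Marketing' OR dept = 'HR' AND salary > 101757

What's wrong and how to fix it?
Bug: Without parentheses, AND is evaluated before OR, so the salary filter only applies to the 'HR' branch

Fix: Group the OR with parentheses (or use IN), then AND the threshold

Corrected query:
SELECT id, dept, salary FROM employees WHERE (dept = 'Marketing' OR dept = 'HR') AND salary > 101757

Result:
id | dept | salary
---+------+-------
3  | HR   | 145555
4  | HR   | 129147
5  | HR   | 119486
8  | HR   | 125477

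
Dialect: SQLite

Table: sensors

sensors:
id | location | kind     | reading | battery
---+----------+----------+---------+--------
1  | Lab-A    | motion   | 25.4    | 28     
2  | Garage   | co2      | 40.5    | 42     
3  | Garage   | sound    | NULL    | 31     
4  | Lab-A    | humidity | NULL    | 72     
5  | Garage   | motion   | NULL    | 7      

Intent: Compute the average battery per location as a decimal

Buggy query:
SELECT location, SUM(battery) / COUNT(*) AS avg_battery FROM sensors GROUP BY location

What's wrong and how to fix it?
Bug: Both operands are integers, so '/' performs integer division and truncates

Fix: Multiply by 1.0 (or CAST to REAL) to force floating-point division

Corrected query:
SELECT location, SUM(battery) * 1.0 / COUNT(*) AS avg_battery FROM sensors GROUP BY location

Result:
location | avg_battery
---------+------------
Garage   | 26.666667  
Lab-A    | 50         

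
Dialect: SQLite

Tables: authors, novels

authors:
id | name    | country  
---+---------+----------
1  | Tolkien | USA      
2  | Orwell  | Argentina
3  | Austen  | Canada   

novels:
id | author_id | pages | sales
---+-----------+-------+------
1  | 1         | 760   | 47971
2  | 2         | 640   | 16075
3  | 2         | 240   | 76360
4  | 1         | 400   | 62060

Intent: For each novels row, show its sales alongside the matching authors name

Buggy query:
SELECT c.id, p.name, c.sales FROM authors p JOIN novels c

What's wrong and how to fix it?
Bug: Missing join condition: each novels row is matched to all authors rows instead of just its own

Fix: Specify the join condition linking the foreign key to the parent id

Corrected query:
SELECT c.id, p.name, c.sales FROM authors p JOIN novels c ON c.author_id = p.id

Result:
id | name    | sales
---+---------+------
1  | Tolkien | 47971
2  | Orwell  | 16075
3  | Orwell  | 76360
4  | Tolkien | 62060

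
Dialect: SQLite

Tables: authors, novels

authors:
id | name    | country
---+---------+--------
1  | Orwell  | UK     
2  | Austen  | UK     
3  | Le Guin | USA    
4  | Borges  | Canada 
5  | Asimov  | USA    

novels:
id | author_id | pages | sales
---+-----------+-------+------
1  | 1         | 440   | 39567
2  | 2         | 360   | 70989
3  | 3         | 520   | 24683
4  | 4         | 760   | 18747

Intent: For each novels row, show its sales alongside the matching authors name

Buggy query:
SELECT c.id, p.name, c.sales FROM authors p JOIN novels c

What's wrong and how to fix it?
Bug: Missing join condition: each novels row is matched to all authors rows instead of just its own

Fix: Add ON c.author_id = p.id to the JOIN

Corrected query:
SELECT c.id, p.name, c.sales FROM authors p JOIN novels c ON c.author_id = p.id

Result:
id | name    | sales
---+---------+------
1  | Orwell  | 39567
2  | Austen  | 70989
3  | Le Guin | 24683
4  | Borges  | 18747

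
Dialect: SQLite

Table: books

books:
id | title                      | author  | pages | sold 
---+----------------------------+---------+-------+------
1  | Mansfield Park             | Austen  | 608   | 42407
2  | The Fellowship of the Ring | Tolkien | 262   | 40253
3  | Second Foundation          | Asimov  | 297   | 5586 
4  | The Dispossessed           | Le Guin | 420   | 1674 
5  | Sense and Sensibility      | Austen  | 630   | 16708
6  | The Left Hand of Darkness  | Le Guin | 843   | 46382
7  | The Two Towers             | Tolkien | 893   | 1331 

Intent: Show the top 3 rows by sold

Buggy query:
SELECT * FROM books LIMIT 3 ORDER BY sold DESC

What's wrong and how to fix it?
Bug: ORDER BY cannot follow LIMIT; LIMIT is the final clause

Fix: Sort with ORDER BY, then apply LIMIT

Corrected query:
SELECT * FROM books ORDER BY sold DESC LIMIT 3

Result:
id | title                      | author  | pages | sold 
---+----------------------------+---------+-------+------
6  | The Left Hand of Darkness  | Le Guin | 843   | 46382
1  | Mansfield Park             | Austen  | 608   | 42407
2  | The Fellowship of the Ring | Tolkien | 262   | 40253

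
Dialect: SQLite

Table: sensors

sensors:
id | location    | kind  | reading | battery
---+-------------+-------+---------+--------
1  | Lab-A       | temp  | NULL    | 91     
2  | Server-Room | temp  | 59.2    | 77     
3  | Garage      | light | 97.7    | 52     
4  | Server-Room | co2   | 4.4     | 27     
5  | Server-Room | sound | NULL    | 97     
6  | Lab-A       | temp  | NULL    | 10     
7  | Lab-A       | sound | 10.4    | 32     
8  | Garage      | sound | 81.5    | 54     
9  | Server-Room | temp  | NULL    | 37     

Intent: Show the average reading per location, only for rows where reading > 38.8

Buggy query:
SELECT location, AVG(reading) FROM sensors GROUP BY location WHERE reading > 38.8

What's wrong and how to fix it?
Bug: WHERE cannot follow GROUP BY

Fix: Move the WHERE clause before GROUP BY

Corrected query:
SELECT location, AVG(reading) FROM sensors WHERE reading > 38.8 GROUP BY location

Result:
location    | AVG(reading)
------------+-------------
Garage      | 89.6        
Server-Room | 59.2        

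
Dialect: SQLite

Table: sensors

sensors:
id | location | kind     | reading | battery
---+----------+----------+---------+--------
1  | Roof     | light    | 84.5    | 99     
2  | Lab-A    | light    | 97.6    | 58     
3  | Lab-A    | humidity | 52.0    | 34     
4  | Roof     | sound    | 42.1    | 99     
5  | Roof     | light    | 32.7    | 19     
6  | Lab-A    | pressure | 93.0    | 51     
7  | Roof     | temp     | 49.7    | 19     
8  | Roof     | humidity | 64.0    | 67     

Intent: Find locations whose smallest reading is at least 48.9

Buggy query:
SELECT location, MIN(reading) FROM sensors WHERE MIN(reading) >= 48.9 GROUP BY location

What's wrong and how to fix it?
Bug: MIN() in WHERE is a misuse of aggregate

Fix: Use HAVING for the per-group MIN condition

Corrected query:
SELECT location, MIN(reading) FROM sensors GROUP BY location HAVING MIN(reading) >= 48.9

Result:
location | MIN(reading)
---------+-------------
Lab-A    | 52          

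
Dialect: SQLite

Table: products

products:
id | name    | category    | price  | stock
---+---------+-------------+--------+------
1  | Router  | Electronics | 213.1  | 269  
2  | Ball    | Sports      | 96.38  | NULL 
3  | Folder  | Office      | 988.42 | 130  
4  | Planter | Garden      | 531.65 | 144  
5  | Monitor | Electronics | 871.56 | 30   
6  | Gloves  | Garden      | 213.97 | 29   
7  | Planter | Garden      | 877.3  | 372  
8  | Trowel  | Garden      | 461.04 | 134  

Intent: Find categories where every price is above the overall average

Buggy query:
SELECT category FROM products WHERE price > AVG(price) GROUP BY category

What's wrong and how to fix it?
Bug: WHERE evaluates per row before aggregation, so AVG() is unavailable

Fix: Compute the overall average in a scalar subquery and compare each group's MIN against it in HAVING

Corrected query:
SELECT category FROM products GROUP BY category HAVING MIN(price) > (SELECT AVG(price) FROM products)

Result:
category
--------
Office  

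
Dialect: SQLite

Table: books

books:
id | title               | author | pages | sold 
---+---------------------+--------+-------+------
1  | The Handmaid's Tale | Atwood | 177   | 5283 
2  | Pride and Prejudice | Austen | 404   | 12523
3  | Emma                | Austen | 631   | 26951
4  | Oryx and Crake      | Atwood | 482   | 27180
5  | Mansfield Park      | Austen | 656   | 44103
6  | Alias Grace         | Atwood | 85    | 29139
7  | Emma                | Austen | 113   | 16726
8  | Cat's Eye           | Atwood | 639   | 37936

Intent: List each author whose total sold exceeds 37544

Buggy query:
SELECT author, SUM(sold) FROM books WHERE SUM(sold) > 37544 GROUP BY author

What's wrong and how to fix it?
Bug: SUM(sold) is an aggregate, but WHERE filters rows before aggregation

Fix: Use HAVING (which filters groups after aggregation) instead of WHERE

Corrected query:
SELECT author, SUM(sold) FROM books GROUP BY author HAVING SUM(sold) > 37544

Result:
author | SUM(sold)
-------+----------
Atwood | 99538    
Austen | 100303   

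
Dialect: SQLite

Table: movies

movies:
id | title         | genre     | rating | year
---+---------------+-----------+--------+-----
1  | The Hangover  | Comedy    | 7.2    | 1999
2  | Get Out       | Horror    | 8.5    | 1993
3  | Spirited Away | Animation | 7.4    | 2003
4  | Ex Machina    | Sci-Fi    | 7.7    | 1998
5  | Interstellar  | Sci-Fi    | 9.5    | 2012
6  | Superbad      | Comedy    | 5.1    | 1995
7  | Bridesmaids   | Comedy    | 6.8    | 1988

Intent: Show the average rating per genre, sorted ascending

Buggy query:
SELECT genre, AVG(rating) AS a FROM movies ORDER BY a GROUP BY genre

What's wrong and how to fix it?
Bug: GROUP BY must precede ORDER BY

Fix: Reorder: SELECT … FROM … GROUP BY … ORDER BY …

Corrected query:
SELECT genre, AVG(rating) AS a FROM movies GROUP BY genre ORDER BY a

Result:
genre     | a       
----------+---------
Comedy    | 6.366667
Animation | 7.4     
Horror    | 8.5     
Sci-Fi    | 8.6     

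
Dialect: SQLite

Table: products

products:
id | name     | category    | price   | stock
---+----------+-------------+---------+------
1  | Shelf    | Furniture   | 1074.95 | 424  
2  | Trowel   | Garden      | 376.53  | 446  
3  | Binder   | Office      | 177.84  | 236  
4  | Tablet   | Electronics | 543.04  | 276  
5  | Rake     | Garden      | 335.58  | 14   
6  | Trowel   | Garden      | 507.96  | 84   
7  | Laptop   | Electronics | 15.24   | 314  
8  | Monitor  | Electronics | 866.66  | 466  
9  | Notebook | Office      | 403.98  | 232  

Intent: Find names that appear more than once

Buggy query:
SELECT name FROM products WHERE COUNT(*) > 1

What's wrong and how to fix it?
Bug: WHERE can't reference COUNT(*); aggregates are computed after WHERE

Fix: Group first, then use HAVING for the count condition

Corrected query:
SELECT name FROM products GROUP BY name HAVING COUNT(*) > 1

Result:
name  
------
Trowel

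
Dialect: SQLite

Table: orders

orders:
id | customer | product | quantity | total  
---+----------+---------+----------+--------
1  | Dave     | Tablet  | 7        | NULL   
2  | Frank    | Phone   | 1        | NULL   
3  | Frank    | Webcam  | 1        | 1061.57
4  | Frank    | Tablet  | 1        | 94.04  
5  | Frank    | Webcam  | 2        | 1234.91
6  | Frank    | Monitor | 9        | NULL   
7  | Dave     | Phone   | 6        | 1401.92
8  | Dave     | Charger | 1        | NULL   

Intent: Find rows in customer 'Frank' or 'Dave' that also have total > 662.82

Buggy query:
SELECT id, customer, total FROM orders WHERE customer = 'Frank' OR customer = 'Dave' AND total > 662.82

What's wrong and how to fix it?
Bug: Without parentheses, AND is evaluated before OR, so the total filter only applies to the 'Dave' branch

Fix: Add parentheses around the OR so the AND applies to both alternatives

Corrected query:
SELECT id, customer, total FROM orders WHERE (customer = 'Frank' OR customer = 'Dave') AND total > 662.82

Result:
id | customer | total  
---+----------+--------
3  | Frank    | 1061.57
5  | Frank    | 1234.91
7  | Dave     | 1401.92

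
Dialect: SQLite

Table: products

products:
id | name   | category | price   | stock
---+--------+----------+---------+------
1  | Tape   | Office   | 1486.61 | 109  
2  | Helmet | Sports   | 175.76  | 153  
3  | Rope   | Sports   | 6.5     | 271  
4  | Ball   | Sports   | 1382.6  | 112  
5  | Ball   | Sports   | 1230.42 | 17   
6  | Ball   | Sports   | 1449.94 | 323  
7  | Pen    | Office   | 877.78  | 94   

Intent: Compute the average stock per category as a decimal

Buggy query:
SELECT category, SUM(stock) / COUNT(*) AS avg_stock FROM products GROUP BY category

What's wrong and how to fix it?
Bug: Both operands are integers, so '/' performs integer division and truncates

Fix: Cast one side to REAL so the division keeps the fractional part

Corrected query:
SELECT category, SUM(stock) * 1.0 / COUNT(*) AS avg_stock FROM products GROUP BY category

Result:
category | avg_stock
---------+----------
Office   | 101.5    
Sports   | 175.2    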